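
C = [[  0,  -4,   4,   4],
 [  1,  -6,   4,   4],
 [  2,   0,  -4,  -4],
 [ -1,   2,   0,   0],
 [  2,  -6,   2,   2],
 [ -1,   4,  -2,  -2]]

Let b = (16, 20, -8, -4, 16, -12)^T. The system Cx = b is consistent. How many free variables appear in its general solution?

2

Row reduce the augmented matrix [C | b].
Swap R1 ↔ R2
R3 ← R3 − (2)·R1: [0, 12, -12, -12, -48]
R4 ← R4 + R1: [0, -4, 4, 4, 16]
R5 ← R5 − (2)·R1: [0, 6, -6, -6, -24]
R6 ← R6 + R1: [0, -2, 2, 2, 8]
R3 ← R3 + (3)·R2: [0, 0, 0, 0, 0]
R4 ← R4 − R2: [0, 0, 0, 0, 0]
R5 ← R5 + (3/2)·R2: [0, 0, 0, 0, 0]
R6 ← R6 − (1/2)·R2: [0, 0, 0, 0, 0]
The echelon form has 2 nonzero rows, and every pivot lies in the first 4 columns, so rank(C) = rank([C|b]) = 2.
The system is consistent.
Free variables = (unknowns) − (rank) = 4 − 2 = 2.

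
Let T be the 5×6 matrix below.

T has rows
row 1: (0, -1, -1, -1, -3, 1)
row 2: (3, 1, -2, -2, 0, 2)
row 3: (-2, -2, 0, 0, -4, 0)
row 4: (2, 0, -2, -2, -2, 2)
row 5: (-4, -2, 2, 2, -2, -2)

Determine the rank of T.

2

Row reduce to echelon form.
Swap R1 ↔ R2
R3 ← R3 + (2/3)·R1: [0, -4/3, -4/3, -4/3, -4, 4/3]
R4 ← R4 − (2/3)·R1: [0, -2/3, -2/3, -2/3, -2, 2/3]
R5 ← R5 + (4/3)·R1: [0, -2/3, -2/3, -2/3, -2, 2/3]
R3 ← R3 − (4/3)·R2: [0, 0, 0, 0, 0, 0]
R4 ← R4 − (2/3)·R2: [0, 0, 0, 0, 0, 0]
R5 ← R5 − (2/3)·R2: [0, 0, 0, 0, 0, 0]
Echelon form has 2 nonzero rows, so rank(T) = 2.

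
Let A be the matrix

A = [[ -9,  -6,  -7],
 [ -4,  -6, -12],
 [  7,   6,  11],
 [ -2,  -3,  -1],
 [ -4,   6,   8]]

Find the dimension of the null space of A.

Row reduce to echelon form.
R2 ← R2 − (4/9)·R1: [0, -10/3, -80/9]
R3 ← R3 + (7/9)·R1: [0, 4/3, 50/9]
R4 ← R4 − (2/9)·R1: [0, -5/3, 5/9]
R5 ← R5 − (4/9)·R1: [0, 26/3, 100/9]
R3 ← R3 + (2/5)·R2: [0, 0, 2]
R4 ← R4 − (1/2)·R2: [0, 0, 5]
R5 ← R5 + (13/5)·R2: [0, 0, -12]
R4 ← R4 − (5/2)·R3: [0, 0, 0]
R5 ← R5 + (6)·R3: [0, 0, 0]
3 nonzero rows, so rank(A) = 3.
A has 3 columns; by rank–nullity, nullity = 3 − 3 = 0.

0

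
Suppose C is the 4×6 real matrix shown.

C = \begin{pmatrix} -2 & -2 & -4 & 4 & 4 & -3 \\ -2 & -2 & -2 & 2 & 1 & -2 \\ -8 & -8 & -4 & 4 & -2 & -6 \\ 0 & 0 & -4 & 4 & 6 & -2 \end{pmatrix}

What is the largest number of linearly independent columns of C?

Row reduce to echelon form.
R2 ← R2 − R1: [0, 0, 2, -2, -3, 1]
R3 ← R3 − (4)·R1: [0, 0, 12, -12, -18, 6]
R3 ← R3 − (6)·R2: [0, 0, 0, 0, 0, 0]
R4 ← R4 + (2)·R2: [0, 0, 0, 0, 0, 0]
Echelon form has 2 nonzero rows, so rank(C) = 2.
The rank gives the maximum number of linearly independent columns: 2.

2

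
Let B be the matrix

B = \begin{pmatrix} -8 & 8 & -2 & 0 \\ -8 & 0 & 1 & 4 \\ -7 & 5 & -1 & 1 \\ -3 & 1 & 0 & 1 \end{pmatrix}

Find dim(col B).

Row reduce to echelon form.
R2 ← R2 − R1: [0, -8, 3, 4]
R3 ← R3 − (7/8)·R1: [0, -2, 3/4, 1]
R4 ← R4 − (3/8)·R1: [0, -2, 3/4, 1]
R3 ← R3 − (1/4)·R2: [0, 0, 0, 0]
R4 ← R4 − (1/4)·R2: [0, 0, 0, 0]
Echelon form has 2 nonzero rows, so rank(B) = 2.
The column space has dimension equal to the rank: 2.

2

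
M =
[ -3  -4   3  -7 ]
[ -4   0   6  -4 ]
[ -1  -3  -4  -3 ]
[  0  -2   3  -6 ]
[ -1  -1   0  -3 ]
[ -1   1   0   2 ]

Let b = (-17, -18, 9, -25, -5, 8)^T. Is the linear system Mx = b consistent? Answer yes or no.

yes

Row reduce the augmented matrix [M | b].
R2 ← R2 − (4/3)·R1: [0, 16/3, 2, 16/3, 14/3]
R3 ← R3 − (1/3)·R1: [0, -5/3, -5, -2/3, 44/3]
R5 ← R5 − (1/3)·R1: [0, 1/3, -1, -2/3, 2/3]
R6 ← R6 − (1/3)·R1: [0, 7/3, -1, 13/3, 41/3]
R3 ← R3 + (5/16)·R2: [0, 0, -35/8, 1, 129/8]
R4 ← R4 + (3/8)·R2: [0, 0, 15/4, -4, -93/4]
R5 ← R5 − (1/16)·R2: [0, 0, -9/8, -1, 3/8]
R6 ← R6 − (7/16)·R2: [0, 0, -15/8, 2, 93/8]
R4 ← R4 + (6/7)·R3: [0, 0, 0, -22/7, -66/7]
R5 ← R5 − (9/35)·R3: [0, 0, 0, -44/35, -132/35]
R6 ← R6 − (3/7)·R3: [0, 0, 0, 11/7, 33/7]
R5 ← R5 − (2/5)·R4: [0, 0, 0, 0, 0]
R6 ← R6 + (1/2)·R4: [0, 0, 0, 0, 0]
The echelon form has 4 nonzero rows, and every pivot lies in the first 4 columns, so rank(M) = rank([M|b]) = 4.
The system is consistent.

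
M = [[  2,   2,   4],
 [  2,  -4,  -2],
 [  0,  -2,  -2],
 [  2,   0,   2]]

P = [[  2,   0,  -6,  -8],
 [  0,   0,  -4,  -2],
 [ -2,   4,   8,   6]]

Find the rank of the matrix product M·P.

First compute MP:
[[ -4,  16,  12,   4],
 [  8,  -8, -12, -20],
 [  4,  -8,  -8,  -8],
 [  0,   8,   4,  -4]]
Now row reduce the product.
R2 ← R2 + (2)·R1: [0, 24, 12, -12]
R3 ← R3 + R1: [0, 8, 4, -4]
R3 ← R3 − (1/3)·R2: [0, 0, 0, 0]
R4 ← R4 − (1/3)·R2: [0, 0, 0, 0]
2 nonzero rows, so rank(MP) = 2.

2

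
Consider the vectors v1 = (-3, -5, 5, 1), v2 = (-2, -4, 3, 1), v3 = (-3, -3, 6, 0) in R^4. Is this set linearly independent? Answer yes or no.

Form the matrix with these vectors as rows and row reduce.
R2 ← R2 − (2/3)·R1: [0, -2/3, -1/3, 1/3]
R3 ← R3 − R1: [0, 2, 1, -1]
R3 ← R3 + (3)·R2: [0, 0, 0, 0]
2 nonzero rows, so the 3 vectors span a space of dimension 2.
Since 2 < 3, the vectors are linearly dependent.

no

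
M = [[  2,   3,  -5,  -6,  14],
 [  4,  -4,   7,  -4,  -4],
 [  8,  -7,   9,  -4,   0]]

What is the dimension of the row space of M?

Row reduce to echelon form.
R2 ← R2 − (2)·R1: [0, -10, 17, 8, -32]
R3 ← R3 − (4)·R1: [0, -19, 29, 20, -56]
R3 ← R3 − (19/10)·R2: [0, 0, -33/10, 24/5, 24/5]
Echelon form has 3 nonzero rows, so rank(M) = 3.
The row space has dimension equal to the rank: 3.

3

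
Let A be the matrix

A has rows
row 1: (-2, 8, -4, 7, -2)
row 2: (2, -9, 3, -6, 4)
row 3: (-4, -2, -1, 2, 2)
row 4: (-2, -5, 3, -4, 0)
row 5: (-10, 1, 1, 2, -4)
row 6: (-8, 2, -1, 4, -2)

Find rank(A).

Row reduce to echelon form.
R2 ← R2 + R1: [0, -1, -1, 1, 2]
R3 ← R3 − (2)·R1: [0, -18, 7, -12, 6]
R4 ← R4 − R1: [0, -13, 7, -11, 2]
R5 ← R5 − (5)·R1: [0, -39, 21, -33, 6]
R6 ← R6 − (4)·R1: [0, -30, 15, -24, 6]
R3 ← R3 − (18)·R2: [0, 0, 25, -30, -30]
R4 ← R4 − (13)·R2: [0, 0, 20, -24, -24]
R5 ← R5 − (39)·R2: [0, 0, 60, -72, -72]
R6 ← R6 − (30)·R2: [0, 0, 45, -54, -54]
R4 ← R4 − (4/5)·R3: [0, 0, 0, 0, 0]
R5 ← R5 − (12/5)·R3: [0, 0, 0, 0, 0]
R6 ← R6 − (9/5)·R3: [0, 0, 0, 0, 0]
Echelon form has 3 nonzero rows, so rank(A) = 3.

3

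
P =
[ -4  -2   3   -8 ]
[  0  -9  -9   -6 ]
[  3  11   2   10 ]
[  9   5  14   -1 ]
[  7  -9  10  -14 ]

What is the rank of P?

4

Row reduce to echelon form.
R3 ← R3 + (3/4)·R1: [0, 19/2, 17/4, 4]
R4 ← R4 + (9/4)·R1: [0, 1/2, 83/4, -19]
R5 ← R5 + (7/4)·R1: [0, -25/2, 61/4, -28]
R3 ← R3 + (19/18)·R2: [0, 0, -21/4, -7/3]
R4 ← R4 + (1/18)·R2: [0, 0, 81/4, -58/3]
R5 ← R5 − (25/18)·R2: [0, 0, 111/4, -59/3]
R4 ← R4 + (27/7)·R3: [0, 0, 0, -85/3]
R5 ← R5 + (37/7)·R3: [0, 0, 0, -32]
R5 ← R5 − (96/85)·R4: [0, 0, 0, 0]
Echelon form has 4 nonzero rows, so rank(P) = 4.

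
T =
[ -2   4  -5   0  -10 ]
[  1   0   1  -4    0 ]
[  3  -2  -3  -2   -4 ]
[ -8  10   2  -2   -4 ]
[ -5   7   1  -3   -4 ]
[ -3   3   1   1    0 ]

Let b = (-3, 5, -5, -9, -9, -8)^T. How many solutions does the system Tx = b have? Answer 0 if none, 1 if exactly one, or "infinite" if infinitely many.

Row reduce the augmented matrix [T | b].
R2 ← R2 + (1/2)·R1: [0, 2, -3/2, -4, -5, 7/2]
R3 ← R3 + (3/2)·R1: [0, 4, -21/2, -2, -19, -19/2]
R4 ← R4 − (4)·R1: [0, -6, 22, -2, 36, 3]
R5 ← R5 − (5/2)·R1: [0, -3, 27/2, -3, 21, -3/2]
R6 ← R6 − (3/2)·R1: [0, -3, 17/2, 1, 15, -7/2]
R3 ← R3 − (2)·R2: [0, 0, -15/2, 6, -9, -33/2]
R4 ← R4 + (3)·R2: [0, 0, 35/2, -14, 21, 27/2]
R5 ← R5 + (3/2)·R2: [0, 0, 45/4, -9, 27/2, 15/4]
R6 ← R6 + (3/2)·R2: [0, 0, 25/4, -5, 15/2, 7/4]
R4 ← R4 + (7/3)·R3: [0, 0, 0, 0, 0, -25]
R5 ← R5 + (3/2)·R3: [0, 0, 0, 0, 0, -21]
R6 ← R6 + (5/6)·R3: [0, 0, 0, 0, 0, -12]
R5 ← R5 − (21/25)·R4: [0, 0, 0, 0, 0, 0]
R6 ← R6 − (12/25)·R4: [0, 0, 0, 0, 0, 0]
The echelon form has 4 nonzero rows; the last pivot sits in the augmented column, so rank(T) = 3 but rank([T|b]) = 4.
Since the ranks differ, the system is inconsistent.
It has no solutions.

0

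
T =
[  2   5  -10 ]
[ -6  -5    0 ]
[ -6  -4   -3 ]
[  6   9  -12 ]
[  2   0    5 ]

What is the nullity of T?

Row reduce to echelon form.
R2 ← R2 + (3)·R1: [0, 10, -30]
R3 ← R3 + (3)·R1: [0, 11, -33]
R4 ← R4 − (3)·R1: [0, -6, 18]
R5 ← R5 − R1: [0, -5, 15]
R3 ← R3 − (11/10)·R2: [0, 0, 0]
R4 ← R4 + (3/5)·R2: [0, 0, 0]
R5 ← R5 + (1/2)·R2: [0, 0, 0]
2 nonzero rows, so rank(T) = 2.
T has 3 columns; by rank–nullity, nullity = 3 − 2 = 1.

1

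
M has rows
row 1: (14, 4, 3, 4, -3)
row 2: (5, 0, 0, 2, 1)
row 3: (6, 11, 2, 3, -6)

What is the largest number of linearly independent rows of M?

3

Row reduce to echelon form.
R2 ← R2 − (5/14)·R1: [0, -10/7, -15/14, 4/7, 29/14]
R3 ← R3 − (3/7)·R1: [0, 65/7, 5/7, 9/7, -33/7]
R3 ← R3 + (13/2)·R2: [0, 0, -25/4, 5, 35/4]
Echelon form has 3 nonzero rows, so rank(M) = 3.
The rank gives the maximum number of linearly independent rows: 3.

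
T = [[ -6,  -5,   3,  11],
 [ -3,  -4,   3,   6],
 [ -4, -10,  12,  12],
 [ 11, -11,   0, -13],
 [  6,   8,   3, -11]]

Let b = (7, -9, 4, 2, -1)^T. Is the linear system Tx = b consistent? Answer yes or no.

no

Row reduce the augmented matrix [T | b].
R2 ← R2 − (1/2)·R1: [0, -3/2, 3/2, 1/2, -25/2]
R3 ← R3 − (2/3)·R1: [0, -20/3, 10, 14/3, -2/3]
R4 ← R4 + (11/6)·R1: [0, -121/6, 11/2, 43/6, 89/6]
R5 ← R5 + R1: [0, 3, 6, 0, 6]
R3 ← R3 − (40/9)·R2: [0, 0, 10/3, 22/9, 494/9]
R4 ← R4 − (121/9)·R2: [0, 0, -44/3, 4/9, 1646/9]
R5 ← R5 + (2)·R2: [0, 0, 9, 1, -19]
R4 ← R4 + (22/5)·R3: [0, 0, 0, 56/5, 2122/5]
R5 ← R5 − (27/10)·R3: [0, 0, 0, -28/5, -836/5]
R5 ← R5 + (1/2)·R4: [0, 0, 0, 0, 45]
The echelon form has 5 nonzero rows; the last pivot sits in the augmented column, so rank(T) = 4 but rank([T|b]) = 5.
Since the ranks differ, the system is inconsistent.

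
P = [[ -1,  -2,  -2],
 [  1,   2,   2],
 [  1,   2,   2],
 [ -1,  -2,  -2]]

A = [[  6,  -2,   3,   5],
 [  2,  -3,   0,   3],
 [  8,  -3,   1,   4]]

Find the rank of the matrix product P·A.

1

First compute PA:
[[-26,  14,  -5, -19],
 [ 26, -14,   5,  19],
 [ 26, -14,   5,  19],
 [-26,  14,  -5, -19]]
Now row reduce the product.
R2 ← R2 + R1: [0, 0, 0, 0]
R3 ← R3 + R1: [0, 0, 0, 0]
R4 ← R4 − R1: [0, 0, 0, 0]
1 nonzero row, so rank(PA) = 1.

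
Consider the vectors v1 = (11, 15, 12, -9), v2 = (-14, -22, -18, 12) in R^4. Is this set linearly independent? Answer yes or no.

Form the matrix with these vectors as rows and row reduce.
R2 ← R2 + (14/11)·R1: [0, -32/11, -30/11, 6/11]
2 nonzero rows, so the 2 vectors span a space of dimension 2.
Since 2 = 2, the vectors are linearly independent.

yes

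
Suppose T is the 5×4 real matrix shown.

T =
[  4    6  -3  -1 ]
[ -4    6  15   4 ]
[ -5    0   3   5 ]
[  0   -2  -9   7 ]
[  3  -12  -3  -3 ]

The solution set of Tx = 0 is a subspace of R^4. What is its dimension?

Row reduce to echelon form.
R2 ← R2 + R1: [0, 12, 12, 3]
R3 ← R3 + (5/4)·R1: [0, 15/2, -3/4, 15/4]
R5 ← R5 − (3/4)·R1: [0, -33/2, -3/4, -9/4]
R3 ← R3 − (5/8)·R2: [0, 0, -33/4, 15/8]
R4 ← R4 + (1/6)·R2: [0, 0, -7, 15/2]
R5 ← R5 + (11/8)·R2: [0, 0, 63/4, 15/8]
R4 ← R4 − (28/33)·R3: [0, 0, 0, 65/11]
R5 ← R5 + (21/11)·R3: [0, 0, 0, 60/11]
R5 ← R5 − (12/13)·R4: [0, 0, 0, 0]
4 nonzero rows, so rank(T) = 4.
T has 4 columns; by rank–nullity, nullity = 4 − 4 = 0.

0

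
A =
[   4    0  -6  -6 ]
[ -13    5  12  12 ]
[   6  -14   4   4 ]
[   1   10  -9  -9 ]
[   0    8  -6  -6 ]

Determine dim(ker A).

1

Row reduce to echelon form.
R2 ← R2 + (13/4)·R1: [0, 5, -15/2, -15/2]
R3 ← R3 − (3/2)·R1: [0, -14, 13, 13]
R4 ← R4 − (1/4)·R1: [0, 10, -15/2, -15/2]
R3 ← R3 + (14/5)·R2: [0, 0, -8, -8]
R4 ← R4 − (2)·R2: [0, 0, 15/2, 15/2]
R5 ← R5 − (8/5)·R2: [0, 0, 6, 6]
R4 ← R4 + (15/16)·R3: [0, 0, 0, 0]
R5 ← R5 + (3/4)·R3: [0, 0, 0, 0]
3 nonzero rows, so rank(A) = 3.
A has 4 columns; by rank–nullity, nullity = 4 − 3 = 1.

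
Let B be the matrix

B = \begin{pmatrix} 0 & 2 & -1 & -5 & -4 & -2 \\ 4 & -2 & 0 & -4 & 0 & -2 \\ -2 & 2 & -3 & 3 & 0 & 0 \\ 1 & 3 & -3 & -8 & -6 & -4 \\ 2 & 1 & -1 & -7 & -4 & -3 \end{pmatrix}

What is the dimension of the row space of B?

Row reduce to echelon form.
Swap R1 ↔ R2
R3 ← R3 + (1/2)·R1: [0, 1, -3, 1, 0, -1]
R4 ← R4 − (1/4)·R1: [0, 7/2, -3, -7, -6, -7/2]
R5 ← R5 − (1/2)·R1: [0, 2, -1, -5, -4, -2]
R3 ← R3 − (1/2)·R2: [0, 0, -5/2, 7/2, 2, 0]
R4 ← R4 − (7/4)·R2: [0, 0, -5/4, 7/4, 1, 0]
R5 ← R5 − R2: [0, 0, 0, 0, 0, 0]
R4 ← R4 − (1/2)·R3: [0, 0, 0, 0, 0, 0]
Echelon form has 3 nonzero rows, so rank(B) = 3.
The row space has dimension equal to the rank: 3.

3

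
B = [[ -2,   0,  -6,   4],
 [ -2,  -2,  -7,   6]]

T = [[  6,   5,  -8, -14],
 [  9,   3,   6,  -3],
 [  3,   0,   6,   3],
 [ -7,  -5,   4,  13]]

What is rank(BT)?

2

First compute BT:
[[-58, -30,  -4,  62],
 [-93, -46, -14,  91]]
Now row reduce the product.
R2 ← R2 − (93/58)·R1: [0, 61/29, -220/29, -244/29]
2 nonzero rows, so rank(BT) = 2.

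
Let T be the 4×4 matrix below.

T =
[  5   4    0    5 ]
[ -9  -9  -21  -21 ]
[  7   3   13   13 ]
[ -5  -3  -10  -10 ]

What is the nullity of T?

1

Row reduce to echelon form.
R2 ← R2 + (9/5)·R1: [0, -9/5, -21, -12]
R3 ← R3 − (7/5)·R1: [0, -13/5, 13, 6]
R4 ← R4 + R1: [0, 1, -10, -5]
R3 ← R3 − (13/9)·R2: [0, 0, 130/3, 70/3]
R4 ← R4 + (5/9)·R2: [0, 0, -65/3, -35/3]
R4 ← R4 + (1/2)·R3: [0, 0, 0, 0]
3 nonzero rows, so rank(T) = 3.
T has 4 columns; by rank–nullity, nullity = 4 − 3 = 1.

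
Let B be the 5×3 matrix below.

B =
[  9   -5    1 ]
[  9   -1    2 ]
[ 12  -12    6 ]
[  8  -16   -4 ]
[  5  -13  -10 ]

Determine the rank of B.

3

Row reduce to echelon form.
R2 ← R2 − R1: [0, 4, 1]
R3 ← R3 − (4/3)·R1: [0, -16/3, 14/3]
R4 ← R4 − (8/9)·R1: [0, -104/9, -44/9]
R5 ← R5 − (5/9)·R1: [0, -92/9, -95/9]
R3 ← R3 + (4/3)·R2: [0, 0, 6]
R4 ← R4 + (26/9)·R2: [0, 0, -2]
R5 ← R5 + (23/9)·R2: [0, 0, -8]
R4 ← R4 + (1/3)·R3: [0, 0, 0]
R5 ← R5 + (4/3)·R3: [0, 0, 0]
Echelon form has 3 nonzero rows, so rank(B) = 3.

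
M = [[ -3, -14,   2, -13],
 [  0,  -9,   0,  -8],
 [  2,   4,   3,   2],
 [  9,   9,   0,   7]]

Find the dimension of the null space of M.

1

Row reduce to echelon form.
R3 ← R3 + (2/3)·R1: [0, -16/3, 13/3, -20/3]
R4 ← R4 + (3)·R1: [0, -33, 6, -32]
R3 ← R3 − (16/27)·R2: [0, 0, 13/3, -52/27]
R4 ← R4 − (11/3)·R2: [0, 0, 6, -8/3]
R4 ← R4 − (18/13)·R3: [0, 0, 0, 0]
3 nonzero rows, so rank(M) = 3.
M has 4 columns; by rank–nullity, nullity = 4 − 3 = 1.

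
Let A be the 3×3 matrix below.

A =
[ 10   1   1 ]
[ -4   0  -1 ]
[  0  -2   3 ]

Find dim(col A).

2

Row reduce to echelon form.
R2 ← R2 + (2/5)·R1: [0, 2/5, -3/5]
R3 ← R3 + (5)·R2: [0, 0, 0]
Echelon form has 2 nonzero rows, so rank(A) = 2.
The column space has dimension equal to the rank: 2.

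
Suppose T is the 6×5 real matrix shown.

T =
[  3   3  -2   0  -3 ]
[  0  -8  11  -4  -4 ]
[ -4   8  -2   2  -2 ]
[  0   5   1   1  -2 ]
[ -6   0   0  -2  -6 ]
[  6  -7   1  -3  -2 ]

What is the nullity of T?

Row reduce to echelon form.
R3 ← R3 + (4/3)·R1: [0, 12, -14/3, 2, -6]
R5 ← R5 + (2)·R1: [0, 6, -4, -2, -12]
R6 ← R6 − (2)·R1: [0, -13, 5, -3, 4]
R3 ← R3 + (3/2)·R2: [0, 0, 71/6, -4, -12]
R4 ← R4 + (5/8)·R2: [0, 0, 63/8, -3/2, -9/2]
R5 ← R5 + (3/4)·R2: [0, 0, 17/4, -5, -15]
R6 ← R6 − (13/8)·R2: [0, 0, -103/8, 7/2, 21/2]
R4 ← R4 − (189/284)·R3: [0, 0, 0, 165/142, 495/142]
R5 ← R5 − (51/142)·R3: [0, 0, 0, -253/71, -759/71]
R6 ← R6 + (309/284)·R3: [0, 0, 0, -121/142, -363/142]
R5 ← R5 + (46/15)·R4: [0, 0, 0, 0, 0]
R6 ← R6 + (11/15)·R4: [0, 0, 0, 0, 0]
4 nonzero rows, so rank(T) = 4.
T has 5 columns; by rank–nullity, nullity = 5 − 4 = 1.

1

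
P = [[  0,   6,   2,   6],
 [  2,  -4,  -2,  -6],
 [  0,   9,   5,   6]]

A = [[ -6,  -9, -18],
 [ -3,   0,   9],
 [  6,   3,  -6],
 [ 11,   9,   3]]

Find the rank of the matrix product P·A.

First compute PA:
[[ 60,  60,  60],
 [-78, -78, -78],
 [ 69,  69,  69]]
Now row reduce the product.
R2 ← R2 + (13/10)·R1: [0, 0, 0]
R3 ← R3 − (23/20)·R1: [0, 0, 0]
1 nonzero row, so rank(PA) = 1.

1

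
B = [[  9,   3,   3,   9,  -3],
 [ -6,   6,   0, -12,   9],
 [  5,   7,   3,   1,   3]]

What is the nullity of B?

Row reduce to echelon form.
R2 ← R2 + (2/3)·R1: [0, 8, 2, -6, 7]
R3 ← R3 − (5/9)·R1: [0, 16/3, 4/3, -4, 14/3]
R3 ← R3 − (2/3)·R2: [0, 0, 0, 0, 0]
2 nonzero rows, so rank(B) = 2.
B has 5 columns; by rank–nullity, nullity = 5 − 2 = 3.

3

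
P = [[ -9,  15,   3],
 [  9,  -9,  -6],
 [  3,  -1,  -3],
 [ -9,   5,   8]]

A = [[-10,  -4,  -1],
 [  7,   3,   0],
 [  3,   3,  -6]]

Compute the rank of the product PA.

First compute PA:
[[204,  90,  -9],
 [-171, -81,  27],
 [-46, -24,  15],
 [149,  75, -39]]
Now row reduce the product.
R2 ← R2 + (57/68)·R1: [0, -189/34, 1323/68]
R3 ← R3 + (23/102)·R1: [0, -63/17, 441/34]
R4 ← R4 − (149/204)·R1: [0, 315/34, -2205/68]
R3 ← R3 − (2/3)·R2: [0, 0, 0]
R4 ← R4 + (5/3)·R2: [0, 0, 0]
2 nonzero rows, so rank(PA) = 2.

2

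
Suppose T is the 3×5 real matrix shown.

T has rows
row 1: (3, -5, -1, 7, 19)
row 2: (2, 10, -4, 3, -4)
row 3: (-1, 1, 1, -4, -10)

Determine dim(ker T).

2

Row reduce to echelon form.
R2 ← R2 − (2/3)·R1: [0, 40/3, -10/3, -5/3, -50/3]
R3 ← R3 + (1/3)·R1: [0, -2/3, 2/3, -5/3, -11/3]
R3 ← R3 + (1/20)·R2: [0, 0, 1/2, -7/4, -9/2]
3 nonzero rows, so rank(T) = 3.
T has 5 columns; by rank–nullity, nullity = 5 − 3 = 2.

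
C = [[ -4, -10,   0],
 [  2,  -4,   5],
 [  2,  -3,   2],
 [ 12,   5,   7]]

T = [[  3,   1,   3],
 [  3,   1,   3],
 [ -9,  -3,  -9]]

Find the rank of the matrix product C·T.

First compute CT:
[[-42, -14, -42],
 [-51, -17, -51],
 [-21,  -7, -21],
 [-12,  -4, -12]]
Now row reduce the product.
R2 ← R2 − (17/14)·R1: [0, 0, 0]
R3 ← R3 − (1/2)·R1: [0, 0, 0]
R4 ← R4 − (2/7)·R1: [0, 0, 0]
1 nonzero row, so rank(CT) = 1.

1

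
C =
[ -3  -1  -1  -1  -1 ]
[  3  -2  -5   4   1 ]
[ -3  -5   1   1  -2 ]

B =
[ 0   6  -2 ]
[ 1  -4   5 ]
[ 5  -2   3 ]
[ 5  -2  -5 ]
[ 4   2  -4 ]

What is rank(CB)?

3

First compute CB:
[[-15, -12,   7],
 [ -3,  30, -55],
 [ -3,  -6, -13]]
Now row reduce the product.
R2 ← R2 − (1/5)·R1: [0, 162/5, -282/5]
R3 ← R3 − (1/5)·R1: [0, -18/5, -72/5]
R3 ← R3 + (1/9)·R2: [0, 0, -62/3]
3 nonzero rows, so rank(CB) = 3.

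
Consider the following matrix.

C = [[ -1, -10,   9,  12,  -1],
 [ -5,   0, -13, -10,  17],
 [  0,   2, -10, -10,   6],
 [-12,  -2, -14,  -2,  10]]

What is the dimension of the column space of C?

Row reduce to echelon form.
R2 ← R2 − (5)·R1: [0, 50, -58, -70, 22]
R4 ← R4 − (12)·R1: [0, 118, -122, -146, 22]
R3 ← R3 − (1/25)·R2: [0, 0, -192/25, -36/5, 128/25]
R4 ← R4 − (59/25)·R2: [0, 0, 372/25, 96/5, -748/25]
R4 ← R4 + (31/16)·R3: [0, 0, 0, 21/4, -20]
Echelon form has 4 nonzero rows, so rank(C) = 4.
The column space has dimension equal to the rank: 4.

4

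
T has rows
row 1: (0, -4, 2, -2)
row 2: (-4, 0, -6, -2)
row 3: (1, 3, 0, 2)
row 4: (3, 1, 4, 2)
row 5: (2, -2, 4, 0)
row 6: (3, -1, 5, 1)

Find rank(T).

2

Row reduce to echelon form.
Swap R1 ↔ R2
R3 ← R3 + (1/4)·R1: [0, 3, -3/2, 3/2]
R4 ← R4 + (3/4)·R1: [0, 1, -1/2, 1/2]
R5 ← R5 + (1/2)·R1: [0, -2, 1, -1]
R6 ← R6 + (3/4)·R1: [0, -1, 1/2, -1/2]
R3 ← R3 + (3/4)·R2: [0, 0, 0, 0]
R4 ← R4 + (1/4)·R2: [0, 0, 0, 0]
R5 ← R5 − (1/2)·R2: [0, 0, 0, 0]
R6 ← R6 − (1/4)·R2: [0, 0, 0, 0]
Echelon form has 2 nonzero rows, so rank(T) = 2.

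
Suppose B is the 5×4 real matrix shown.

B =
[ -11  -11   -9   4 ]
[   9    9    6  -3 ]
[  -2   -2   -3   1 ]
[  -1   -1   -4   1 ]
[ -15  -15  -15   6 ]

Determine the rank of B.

2

Row reduce to echelon form.
R2 ← R2 + (9/11)·R1: [0, 0, -15/11, 3/11]
R3 ← R3 − (2/11)·R1: [0, 0, -15/11, 3/11]
R4 ← R4 − (1/11)·R1: [0, 0, -35/11, 7/11]
R5 ← R5 − (15/11)·R1: [0, 0, -30/11, 6/11]
R3 ← R3 − R2: [0, 0, 0, 0]
R4 ← R4 − (7/3)·R2: [0, 0, 0, 0]
R5 ← R5 − (2)·R2: [0, 0, 0, 0]
Echelon form has 2 nonzero rows, so rank(B) = 2.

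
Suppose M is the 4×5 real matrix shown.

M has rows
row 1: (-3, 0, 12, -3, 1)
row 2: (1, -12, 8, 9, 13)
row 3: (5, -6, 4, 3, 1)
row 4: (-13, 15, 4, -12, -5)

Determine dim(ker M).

Row reduce to echelon form.
R2 ← R2 + (1/3)·R1: [0, -12, 12, 8, 40/3]
R3 ← R3 + (5/3)·R1: [0, -6, 24, -2, 8/3]
R4 ← R4 − (13/3)·R1: [0, 15, -48, 1, -28/3]
R3 ← R3 − (1/2)·R2: [0, 0, 18, -6, -4]
R4 ← R4 + (5/4)·R2: [0, 0, -33, 11, 22/3]
R4 ← R4 + (11/6)·R3: [0, 0, 0, 0, 0]
3 nonzero rows, so rank(M) = 3.
M has 5 columns; by rank–nullity, nullity = 5 − 3 = 2.

2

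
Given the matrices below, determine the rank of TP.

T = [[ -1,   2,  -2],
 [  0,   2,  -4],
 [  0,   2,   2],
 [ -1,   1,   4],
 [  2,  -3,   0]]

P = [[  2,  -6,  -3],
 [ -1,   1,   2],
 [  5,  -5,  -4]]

3

First compute TP:
[[-14,  18,  15],
 [-22,  22,  20],
 [  8,  -8,  -4],
 [ 17, -13, -11],
 [  7, -15, -12]]
Now row reduce the product.
R2 ← R2 − (11/7)·R1: [0, -44/7, -25/7]
R3 ← R3 + (4/7)·R1: [0, 16/7, 32/7]
R4 ← R4 + (17/14)·R1: [0, 62/7, 101/14]
R5 ← R5 + (1/2)·R1: [0, -6, -9/2]
R3 ← R3 + (4/11)·R2: [0, 0, 36/11]
R4 ← R4 + (31/22)·R2: [0, 0, 24/11]
R5 ← R5 − (21/22)·R2: [0, 0, -12/11]
R4 ← R4 − (2/3)·R3: [0, 0, 0]
R5 ← R5 + (1/3)·R3: [0, 0, 0]
3 nonzero rows, so rank(TP) = 3.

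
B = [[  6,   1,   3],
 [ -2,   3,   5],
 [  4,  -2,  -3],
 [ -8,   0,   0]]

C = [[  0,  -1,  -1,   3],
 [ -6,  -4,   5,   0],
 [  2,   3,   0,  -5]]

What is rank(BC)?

First compute BC:
[[  0,  -1,  -1,   3],
 [ -8,   5,  17, -31],
 [  6,  -5, -14,  27],
 [  0,   8,   8, -24]]
Now row reduce the product.
Swap R1 ↔ R2
R3 ← R3 + (3/4)·R1: [0, -5/4, -5/4, 15/4]
R3 ← R3 − (5/4)·R2: [0, 0, 0, 0]
R4 ← R4 + (8)·R2: [0, 0, 0, 0]
2 nonzero rows, so rank(BC) = 2.

2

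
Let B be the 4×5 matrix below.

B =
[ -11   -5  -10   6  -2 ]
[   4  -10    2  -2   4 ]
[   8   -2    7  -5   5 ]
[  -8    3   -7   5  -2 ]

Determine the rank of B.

4

Row reduce to echelon form.
R2 ← R2 + (4/11)·R1: [0, -130/11, -18/11, 2/11, 36/11]
R3 ← R3 + (8/11)·R1: [0, -62/11, -3/11, -7/11, 39/11]
R4 ← R4 − (8/11)·R1: [0, 73/11, 3/11, 7/11, -6/11]
R3 ← R3 − (31/65)·R2: [0, 0, 33/65, -47/65, 129/65]
R4 ← R4 + (73/130)·R2: [0, 0, -42/65, 48/65, 84/65]
R4 ← R4 + (14/11)·R3: [0, 0, 0, -2/11, 42/11]
Echelon form has 4 nonzero rows, so rank(B) = 4.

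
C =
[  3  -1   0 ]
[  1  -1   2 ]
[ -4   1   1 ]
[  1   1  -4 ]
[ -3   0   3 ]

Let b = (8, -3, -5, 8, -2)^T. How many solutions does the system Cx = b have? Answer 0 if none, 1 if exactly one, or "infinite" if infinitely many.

Row reduce the augmented matrix [C | b].
R2 ← R2 − (1/3)·R1: [0, -2/3, 2, -17/3]
R3 ← R3 + (4/3)·R1: [0, -1/3, 1, 17/3]
R4 ← R4 − (1/3)·R1: [0, 4/3, -4, 16/3]
R5 ← R5 + R1: [0, -1, 3, 6]
R3 ← R3 − (1/2)·R2: [0, 0, 0, 17/2]
R4 ← R4 + (2)·R2: [0, 0, 0, -6]
R5 ← R5 − (3/2)·R2: [0, 0, 0, 29/2]
R4 ← R4 + (12/17)·R3: [0, 0, 0, 0]
R5 ← R5 − (29/17)·R3: [0, 0, 0, 0]
The echelon form has 3 nonzero rows; the last pivot sits in the augmented column, so rank(C) = 2 but rank([C|b]) = 3.
Since the ranks differ, the system is inconsistent.
It has no solutions.

0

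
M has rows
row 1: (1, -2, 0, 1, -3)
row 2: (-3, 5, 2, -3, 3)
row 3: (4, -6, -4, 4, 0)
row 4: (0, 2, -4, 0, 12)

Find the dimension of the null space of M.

Row reduce to echelon form.
R2 ← R2 + (3)·R1: [0, -1, 2, 0, -6]
R3 ← R3 − (4)·R1: [0, 2, -4, 0, 12]
R3 ← R3 + (2)·R2: [0, 0, 0, 0, 0]
R4 ← R4 + (2)·R2: [0, 0, 0, 0, 0]
2 nonzero rows, so rank(M) = 2.
M has 5 columns; by rank–nullity, nullity = 5 − 2 = 3.

3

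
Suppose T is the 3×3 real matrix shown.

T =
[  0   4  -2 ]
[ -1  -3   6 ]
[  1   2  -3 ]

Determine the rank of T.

3

Row reduce to echelon form.
Swap R1 ↔ R2
R3 ← R3 + R1: [0, -1, 3]
R3 ← R3 + (1/4)·R2: [0, 0, 5/2]
Echelon form has 3 nonzero rows, so rank(T) = 3.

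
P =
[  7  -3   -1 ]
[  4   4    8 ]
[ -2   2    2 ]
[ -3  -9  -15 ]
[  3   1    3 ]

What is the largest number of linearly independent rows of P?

2

Row reduce to echelon form.
R2 ← R2 − (4/7)·R1: [0, 40/7, 60/7]
R3 ← R3 + (2/7)·R1: [0, 8/7, 12/7]
R4 ← R4 + (3/7)·R1: [0, -72/7, -108/7]
R5 ← R5 − (3/7)·R1: [0, 16/7, 24/7]
R3 ← R3 − (1/5)·R2: [0, 0, 0]
R4 ← R4 + (9/5)·R2: [0, 0, 0]
R5 ← R5 − (2/5)·R2: [0, 0, 0]
Echelon form has 2 nonzero rows, so rank(P) = 2.
The rank gives the maximum number of linearly independent rows: 2.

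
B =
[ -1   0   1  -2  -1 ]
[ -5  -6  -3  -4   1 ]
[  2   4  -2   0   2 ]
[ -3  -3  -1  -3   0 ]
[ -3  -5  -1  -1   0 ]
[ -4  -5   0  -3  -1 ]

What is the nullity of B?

2

Row reduce to echelon form.
R2 ← R2 − (5)·R1: [0, -6, -8, 6, 6]
R3 ← R3 + (2)·R1: [0, 4, 0, -4, 0]
R4 ← R4 − (3)·R1: [0, -3, -4, 3, 3]
R5 ← R5 − (3)·R1: [0, -5, -4, 5, 3]
R6 ← R6 − (4)·R1: [0, -5, -4, 5, 3]
R3 ← R3 + (2/3)·R2: [0, 0, -16/3, 0, 4]
R4 ← R4 − (1/2)·R2: [0, 0, 0, 0, 0]
R5 ← R5 − (5/6)·R2: [0, 0, 8/3, 0, -2]
R6 ← R6 − (5/6)·R2: [0, 0, 8/3, 0, -2]
R5 ← R5 + (1/2)·R3: [0, 0, 0, 0, 0]
R6 ← R6 + (1/2)·R3: [0, 0, 0, 0, 0]
3 nonzero rows, so rank(B) = 3.
B has 5 columns; by rank–nullity, nullity = 5 − 3 = 2.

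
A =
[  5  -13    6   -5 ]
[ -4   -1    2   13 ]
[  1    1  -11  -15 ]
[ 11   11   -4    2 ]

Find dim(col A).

Row reduce to echelon form.
R2 ← R2 + (4/5)·R1: [0, -57/5, 34/5, 9]
R3 ← R3 − (1/5)·R1: [0, 18/5, -61/5, -14]
R4 ← R4 − (11/5)·R1: [0, 198/5, -86/5, 13]
R3 ← R3 + (6/19)·R2: [0, 0, -191/19, -212/19]
R4 ← R4 + (66/19)·R2: [0, 0, 122/19, 841/19]
R4 ← R4 + (122/191)·R3: [0, 0, 0, 7093/191]
Echelon form has 4 nonzero rows, so rank(A) = 4.
The column space has dimension equal to the rank: 4.

4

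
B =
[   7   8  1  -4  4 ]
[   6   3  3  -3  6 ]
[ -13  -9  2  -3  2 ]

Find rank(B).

Row reduce to echelon form.
R2 ← R2 − (6/7)·R1: [0, -27/7, 15/7, 3/7, 18/7]
R3 ← R3 + (13/7)·R1: [0, 41/7, 27/7, -73/7, 66/7]
R3 ← R3 + (41/27)·R2: [0, 0, 64/9, -88/9, 40/3]
Echelon form has 3 nonzero rows, so rank(B) = 3.

3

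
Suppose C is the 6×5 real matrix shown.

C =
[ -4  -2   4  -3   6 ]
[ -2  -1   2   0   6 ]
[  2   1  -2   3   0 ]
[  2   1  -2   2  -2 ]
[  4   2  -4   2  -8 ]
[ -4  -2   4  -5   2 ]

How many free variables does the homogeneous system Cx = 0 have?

3

Row reduce to echelon form.
R2 ← R2 − (1/2)·R1: [0, 0, 0, 3/2, 3]
R3 ← R3 + (1/2)·R1: [0, 0, 0, 3/2, 3]
R4 ← R4 + (1/2)·R1: [0, 0, 0, 1/2, 1]
R5 ← R5 + R1: [0, 0, 0, -1, -2]
R6 ← R6 − R1: [0, 0, 0, -2, -4]
R3 ← R3 − R2: [0, 0, 0, 0, 0]
R4 ← R4 − (1/3)·R2: [0, 0, 0, 0, 0]
R5 ← R5 + (2/3)·R2: [0, 0, 0, 0, 0]
R6 ← R6 + (4/3)·R2: [0, 0, 0, 0, 0]
2 nonzero rows, so rank(C) = 2.
C has 5 columns; by rank–nullity, nullity = 5 − 2 = 3.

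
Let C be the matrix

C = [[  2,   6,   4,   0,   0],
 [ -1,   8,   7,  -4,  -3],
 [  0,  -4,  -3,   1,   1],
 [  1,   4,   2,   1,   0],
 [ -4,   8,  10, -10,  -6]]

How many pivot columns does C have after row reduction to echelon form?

Row reduce to echelon form.
R2 ← R2 + (1/2)·R1: [0, 11, 9, -4, -3]
R4 ← R4 − (1/2)·R1: [0, 1, 0, 1, 0]
R5 ← R5 + (2)·R1: [0, 20, 18, -10, -6]
R3 ← R3 + (4/11)·R2: [0, 0, 3/11, -5/11, -1/11]
R4 ← R4 − (1/11)·R2: [0, 0, -9/11, 15/11, 3/11]
R5 ← R5 − (20/11)·R2: [0, 0, 18/11, -30/11, -6/11]
R4 ← R4 + (3)·R3: [0, 0, 0, 0, 0]
R5 ← R5 − (6)·R3: [0, 0, 0, 0, 0]
Echelon form has 3 nonzero rows, so rank(C) = 3.
Each nonzero row contributes one pivot column: 3 pivot columns.

3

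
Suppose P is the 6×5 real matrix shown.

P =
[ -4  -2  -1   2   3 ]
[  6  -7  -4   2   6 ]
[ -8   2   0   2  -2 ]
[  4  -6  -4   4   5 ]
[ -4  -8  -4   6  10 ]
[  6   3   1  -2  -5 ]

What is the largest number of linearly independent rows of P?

4

Row reduce to echelon form.
R2 ← R2 + (3/2)·R1: [0, -10, -11/2, 5, 21/2]
R3 ← R3 − (2)·R1: [0, 6, 2, -2, -8]
R4 ← R4 + R1: [0, -8, -5, 6, 8]
R5 ← R5 − R1: [0, -6, -3, 4, 7]
R6 ← R6 + (3/2)·R1: [0, 0, -1/2, 1, -1/2]
R3 ← R3 + (3/5)·R2: [0, 0, -13/10, 1, -17/10]
R4 ← R4 − (4/5)·R2: [0, 0, -3/5, 2, -2/5]
R5 ← R5 − (3/5)·R2: [0, 0, 3/10, 1, 7/10]
R4 ← R4 − (6/13)·R3: [0, 0, 0, 20/13, 5/13]
R5 ← R5 + (3/13)·R3: [0, 0, 0, 16/13, 4/13]
R6 ← R6 − (5/13)·R3: [0, 0, 0, 8/13, 2/13]
R5 ← R5 − (4/5)·R4: [0, 0, 0, 0, 0]
R6 ← R6 − (2/5)·R4: [0, 0, 0, 0, 0]
Echelon form has 4 nonzero rows, so rank(P) = 4.
The rank gives the maximum number of linearly independent rows: 4.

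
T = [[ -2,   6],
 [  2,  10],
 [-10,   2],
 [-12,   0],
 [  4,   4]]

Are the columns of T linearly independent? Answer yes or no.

Row reduce T to echelon form.
R2 ← R2 + R1: [0, 16]
R3 ← R3 − (5)·R1: [0, -28]
R4 ← R4 − (6)·R1: [0, -36]
R5 ← R5 + (2)·R1: [0, 16]
R3 ← R3 + (7/4)·R2: [0, 0]
R4 ← R4 + (9/4)·R2: [0, 0]
R5 ← R5 − R2: [0, 0]
2 pivots among 2 columns.
Every column is a pivot column, so the columns are linearly independent.

yes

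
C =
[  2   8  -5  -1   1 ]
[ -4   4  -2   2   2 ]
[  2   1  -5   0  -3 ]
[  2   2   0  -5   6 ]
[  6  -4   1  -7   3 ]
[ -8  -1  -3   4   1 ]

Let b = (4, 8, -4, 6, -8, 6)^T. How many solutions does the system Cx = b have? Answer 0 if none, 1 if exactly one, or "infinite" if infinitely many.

Row reduce the augmented matrix [C | b].
R2 ← R2 + (2)·R1: [0, 20, -12, 0, 4, 16]
R3 ← R3 − R1: [0, -7, 0, 1, -4, -8]
R4 ← R4 − R1: [0, -6, 5, -4, 5, 2]
R5 ← R5 − (3)·R1: [0, -28, 16, -4, 0, -20]
R6 ← R6 + (4)·R1: [0, 31, -23, 0, 5, 22]
R3 ← R3 + (7/20)·R2: [0, 0, -21/5, 1, -13/5, -12/5]
R4 ← R4 + (3/10)·R2: [0, 0, 7/5, -4, 31/5, 34/5]
R5 ← R5 + (7/5)·R2: [0, 0, -4/5, -4, 28/5, 12/5]
R6 ← R6 − (31/20)·R2: [0, 0, -22/5, 0, -6/5, -14/5]
R4 ← R4 + (1/3)·R3: [0, 0, 0, -11/3, 16/3, 6]
R5 ← R5 − (4/21)·R3: [0, 0, 0, -88/21, 128/21, 20/7]
R6 ← R6 − (22/21)·R3: [0, 0, 0, -22/21, 32/21, -2/7]
R5 ← R5 − (8/7)·R4: [0, 0, 0, 0, 0, -4]
R6 ← R6 − (2/7)·R4: [0, 0, 0, 0, 0, -2]
R6 ← R6 − (1/2)·R5: [0, 0, 0, 0, 0, 0]
The echelon form has 5 nonzero rows; the last pivot sits in the augmented column, so rank(C) = 4 but rank([C|b]) = 5.
Since the ranks differ, the system is inconsistent.
It has no solutions.

0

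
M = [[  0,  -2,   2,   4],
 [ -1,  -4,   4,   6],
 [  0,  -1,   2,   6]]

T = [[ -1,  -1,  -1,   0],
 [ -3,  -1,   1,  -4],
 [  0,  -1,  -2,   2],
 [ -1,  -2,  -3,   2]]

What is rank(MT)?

2

First compute MT:
[[  2,  -8, -18,  20],
 [  7, -11, -29,  36],
 [ -3, -13, -23,  20]]
Now row reduce the product.
R2 ← R2 − (7/2)·R1: [0, 17, 34, -34]
R3 ← R3 + (3/2)·R1: [0, -25, -50, 50]
R3 ← R3 + (25/17)·R2: [0, 0, 0, 0]
2 nonzero rows, so rank(MT) = 2.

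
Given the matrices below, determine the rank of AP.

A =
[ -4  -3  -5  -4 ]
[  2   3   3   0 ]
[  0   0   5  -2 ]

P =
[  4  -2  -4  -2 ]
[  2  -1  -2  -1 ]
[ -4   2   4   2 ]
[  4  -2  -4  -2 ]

1

First compute AP:
[[-18,   9,  18,   9],
 [  2,  -1,  -2,  -1],
 [-28,  14,  28,  14]]
Now row reduce the product.
R2 ← R2 + (1/9)·R1: [0, 0, 0, 0]
R3 ← R3 − (14/9)·R1: [0, 0, 0, 0]
1 nonzero row, so rank(AP) = 1.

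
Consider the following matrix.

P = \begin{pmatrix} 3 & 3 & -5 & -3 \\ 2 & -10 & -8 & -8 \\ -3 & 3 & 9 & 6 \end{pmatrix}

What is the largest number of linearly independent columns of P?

Row reduce to echelon form.
R2 ← R2 − (2/3)·R1: [0, -12, -14/3, -6]
R3 ← R3 + R1: [0, 6, 4, 3]
R3 ← R3 + (1/2)·R2: [0, 0, 5/3, 0]
Echelon form has 3 nonzero rows, so rank(P) = 3.
The rank gives the maximum number of linearly independent columns: 3.

3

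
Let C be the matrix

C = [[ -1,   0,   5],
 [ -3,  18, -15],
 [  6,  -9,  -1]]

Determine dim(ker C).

Row reduce to echelon form.
R2 ← R2 − (3)·R1: [0, 18, -30]
R3 ← R3 + (6)·R1: [0, -9, 29]
R3 ← R3 + (1/2)·R2: [0, 0, 14]
3 nonzero rows, so rank(C) = 3.
C has 3 columns; by rank–nullity, nullity = 3 − 3 = 0.

0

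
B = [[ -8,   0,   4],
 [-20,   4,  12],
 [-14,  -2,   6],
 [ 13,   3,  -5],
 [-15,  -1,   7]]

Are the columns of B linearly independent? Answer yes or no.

Row reduce B to echelon form.
R2 ← R2 − (5/2)·R1: [0, 4, 2]
R3 ← R3 − (7/4)·R1: [0, -2, -1]
R4 ← R4 + (13/8)·R1: [0, 3, 3/2]
R5 ← R5 − (15/8)·R1: [0, -1, -1/2]
R3 ← R3 + (1/2)·R2: [0, 0, 0]
R4 ← R4 − (3/4)·R2: [0, 0, 0]
R5 ← R5 + (1/4)·R2: [0, 0, 0]
2 pivots among 3 columns.
Only 2 < 3 pivot columns, so the columns are linearly dependent.

no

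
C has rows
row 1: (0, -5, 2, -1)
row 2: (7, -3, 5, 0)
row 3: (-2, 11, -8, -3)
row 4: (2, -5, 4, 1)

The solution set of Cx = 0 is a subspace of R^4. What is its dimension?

Row reduce to echelon form.
Swap R1 ↔ R2
R3 ← R3 + (2/7)·R1: [0, 71/7, -46/7, -3]
R4 ← R4 − (2/7)·R1: [0, -29/7, 18/7, 1]
R3 ← R3 + (71/35)·R2: [0, 0, -88/35, -176/35]
R4 ← R4 − (29/35)·R2: [0, 0, 32/35, 64/35]
R4 ← R4 + (4/11)·R3: [0, 0, 0, 0]
3 nonzero rows, so rank(C) = 3.
C has 4 columns; by rank–nullity, nullity = 4 − 3 = 1.

1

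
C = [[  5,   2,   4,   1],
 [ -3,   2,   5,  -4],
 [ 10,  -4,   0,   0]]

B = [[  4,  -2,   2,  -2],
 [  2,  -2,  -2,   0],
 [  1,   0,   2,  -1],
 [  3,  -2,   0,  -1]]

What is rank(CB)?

First compute CB:
[[ 31, -16,  14, -15],
 [-15,  10,   0,   5],
 [ 32, -12,  28, -20]]
Now row reduce the product.
R2 ← R2 + (15/31)·R1: [0, 70/31, 210/31, -70/31]
R3 ← R3 − (32/31)·R1: [0, 140/31, 420/31, -140/31]
R3 ← R3 − (2)·R2: [0, 0, 0, 0]
2 nonzero rows, so rank(CB) = 2.

2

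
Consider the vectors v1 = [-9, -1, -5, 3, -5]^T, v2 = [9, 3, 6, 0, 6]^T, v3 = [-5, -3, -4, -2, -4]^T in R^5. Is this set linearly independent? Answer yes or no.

no

Form the matrix with these vectors as rows and row reduce.
R2 ← R2 + R1: [0, 2, 1, 3, 1]
R3 ← R3 − (5/9)·R1: [0, -22/9, -11/9, -11/3, -11/9]
R3 ← R3 + (11/9)·R2: [0, 0, 0, 0, 0]
2 nonzero rows, so the 3 vectors span a space of dimension 2.
Since 2 < 3, the vectors are linearly dependent.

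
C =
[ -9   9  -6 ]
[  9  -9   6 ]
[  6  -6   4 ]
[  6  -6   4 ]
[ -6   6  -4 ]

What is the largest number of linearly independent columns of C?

1

Row reduce to echelon form.
R2 ← R2 + R1: [0, 0, 0]
R3 ← R3 + (2/3)·R1: [0, 0, 0]
R4 ← R4 + (2/3)·R1: [0, 0, 0]
R5 ← R5 − (2/3)·R1: [0, 0, 0]
Echelon form has 1 nonzero row, so rank(C) = 1.
The rank gives the maximum number of linearly independent columns: 1.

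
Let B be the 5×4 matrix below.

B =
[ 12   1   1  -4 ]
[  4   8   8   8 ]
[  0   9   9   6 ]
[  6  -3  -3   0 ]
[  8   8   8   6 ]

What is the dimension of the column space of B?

Row reduce to echelon form.
R2 ← R2 − (1/3)·R1: [0, 23/3, 23/3, 28/3]
R4 ← R4 − (1/2)·R1: [0, -7/2, -7/2, 2]
R5 ← R5 − (2/3)·R1: [0, 22/3, 22/3, 26/3]
R3 ← R3 − (27/23)·R2: [0, 0, 0, -114/23]
R4 ← R4 + (21/46)·R2: [0, 0, 0, 144/23]
R5 ← R5 − (22/23)·R2: [0, 0, 0, -6/23]
R4 ← R4 + (24/19)·R3: [0, 0, 0, 0]
R5 ← R5 − (1/19)·R3: [0, 0, 0, 0]
Echelon form has 3 nonzero rows, so rank(B) = 3.
The column space has dimension equal to the rank: 3.

3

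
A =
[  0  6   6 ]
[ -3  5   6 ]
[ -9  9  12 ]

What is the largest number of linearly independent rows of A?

2

Row reduce to echelon form.
Swap R1 ↔ R2
R3 ← R3 − (3)·R1: [0, -6, -6]
R3 ← R3 + R2: [0, 0, 0]
Echelon form has 2 nonzero rows, so rank(A) = 2.
The rank gives the maximum number of linearly independent rows: 2.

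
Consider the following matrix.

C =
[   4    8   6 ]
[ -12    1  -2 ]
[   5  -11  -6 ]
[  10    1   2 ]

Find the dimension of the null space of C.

Row reduce to echelon form.
R2 ← R2 + (3)·R1: [0, 25, 16]
R3 ← R3 − (5/4)·R1: [0, -21, -27/2]
R4 ← R4 − (5/2)·R1: [0, -19, -13]
R3 ← R3 + (21/25)·R2: [0, 0, -3/50]
R4 ← R4 + (19/25)·R2: [0, 0, -21/25]
R4 ← R4 − (14)·R3: [0, 0, 0]
3 nonzero rows, so rank(C) = 3.
C has 3 columns; by rank–nullity, nullity = 3 − 3 = 0.

0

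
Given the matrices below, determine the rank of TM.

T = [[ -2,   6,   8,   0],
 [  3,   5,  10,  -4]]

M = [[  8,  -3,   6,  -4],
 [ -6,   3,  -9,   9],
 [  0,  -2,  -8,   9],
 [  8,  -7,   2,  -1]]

First compute TM:
[[-52,   8, -130, 134],
 [-38,  14, -115, 127]]
Now row reduce the product.
R2 ← R2 − (19/26)·R1: [0, 106/13, -20, 378/13]
2 nonzero rows, so rank(TM) = 2.

2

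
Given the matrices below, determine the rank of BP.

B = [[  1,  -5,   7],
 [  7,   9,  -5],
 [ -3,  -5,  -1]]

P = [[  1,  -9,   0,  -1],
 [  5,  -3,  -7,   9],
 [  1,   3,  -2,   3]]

2

First compute BP:
[[-17,  27,  21, -25],
 [ 47, -105, -53,  59],
 [-29,  39,  37, -45]]
Now row reduce the product.
R2 ← R2 + (47/17)·R1: [0, -516/17, 86/17, -172/17]
R3 ← R3 − (29/17)·R1: [0, -120/17, 20/17, -40/17]
R3 ← R3 − (10/43)·R2: [0, 0, 0, 0]
2 nonzero rows, so rank(BP) = 2.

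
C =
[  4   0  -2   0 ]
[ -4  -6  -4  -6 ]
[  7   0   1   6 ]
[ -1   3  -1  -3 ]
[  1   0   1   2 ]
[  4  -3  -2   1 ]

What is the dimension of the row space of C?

3

Row reduce to echelon form.
R2 ← R2 + R1: [0, -6, -6, -6]
R3 ← R3 − (7/4)·R1: [0, 0, 9/2, 6]
R4 ← R4 + (1/4)·R1: [0, 3, -3/2, -3]
R5 ← R5 − (1/4)·R1: [0, 0, 3/2, 2]
R6 ← R6 − R1: [0, -3, 0, 1]
R4 ← R4 + (1/2)·R2: [0, 0, -9/2, -6]
R6 ← R6 − (1/2)·R2: [0, 0, 3, 4]
R4 ← R4 + R3: [0, 0, 0, 0]
R5 ← R5 − (1/3)·R3: [0, 0, 0, 0]
R6 ← R6 − (2/3)·R3: [0, 0, 0, 0]
Echelon form has 3 nonzero rows, so rank(C) = 3.
The row space has dimension equal to the rank: 3.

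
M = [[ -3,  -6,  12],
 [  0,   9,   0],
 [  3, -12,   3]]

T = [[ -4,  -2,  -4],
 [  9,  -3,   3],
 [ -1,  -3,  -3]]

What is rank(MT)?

2

First compute MT:
[[-54, -12, -42],
 [ 81, -27,  27],
 [-123,  21, -57]]
Now row reduce the product.
R2 ← R2 + (3/2)·R1: [0, -45, -36]
R3 ← R3 − (41/18)·R1: [0, 145/3, 116/3]
R3 ← R3 + (29/27)·R2: [0, 0, 0]
2 nonzero rows, so rank(MT) = 2.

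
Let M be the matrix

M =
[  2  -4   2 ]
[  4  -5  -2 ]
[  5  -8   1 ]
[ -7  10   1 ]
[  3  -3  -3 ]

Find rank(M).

2

Row reduce to echelon form.
R2 ← R2 − (2)·R1: [0, 3, -6]
R3 ← R3 − (5/2)·R1: [0, 2, -4]
R4 ← R4 + (7/2)·R1: [0, -4, 8]
R5 ← R5 − (3/2)·R1: [0, 3, -6]
R3 ← R3 − (2/3)·R2: [0, 0, 0]
R4 ← R4 + (4/3)·R2: [0, 0, 0]
R5 ← R5 − R2: [0, 0, 0]
Echelon form has 2 nonzero rows, so rank(M) = 2.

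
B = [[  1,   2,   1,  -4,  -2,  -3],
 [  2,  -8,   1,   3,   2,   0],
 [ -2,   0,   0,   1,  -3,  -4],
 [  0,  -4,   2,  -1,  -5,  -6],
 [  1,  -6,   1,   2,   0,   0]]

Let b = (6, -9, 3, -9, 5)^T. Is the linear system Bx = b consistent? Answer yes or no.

no

Row reduce the augmented matrix [B | b].
R2 ← R2 − (2)·R1: [0, -12, -1, 11, 6, 6, -21]
R3 ← R3 + (2)·R1: [0, 4, 2, -7, -7, -10, 15]
R5 ← R5 − R1: [0, -8, 0, 6, 2, 3, -1]
R3 ← R3 + (1/3)·R2: [0, 0, 5/3, -10/3, -5, -8, 8]
R4 ← R4 − (1/3)·R2: [0, 0, 7/3, -14/3, -7, -8, -2]
R5 ← R5 − (2/3)·R2: [0, 0, 2/3, -4/3, -2, -1, 13]
R4 ← R4 − (7/5)·R3: [0, 0, 0, 0, 0, 16/5, -66/5]
R5 ← R5 − (2/5)·R3: [0, 0, 0, 0, 0, 11/5, 49/5]
R5 ← R5 − (11/16)·R4: [0, 0, 0, 0, 0, 0, 151/8]
The echelon form has 5 nonzero rows; the last pivot sits in the augmented column, so rank(B) = 4 but rank([B|b]) = 5.
Since the ranks differ, the system is inconsistent.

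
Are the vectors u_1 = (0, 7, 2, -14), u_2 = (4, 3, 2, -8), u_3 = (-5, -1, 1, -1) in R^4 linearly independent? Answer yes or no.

Form the matrix with these vectors as rows and row reduce.
Swap R1 ↔ R2
R3 ← R3 + (5/4)·R1: [0, 11/4, 7/2, -11]
R3 ← R3 − (11/28)·R2: [0, 0, 19/7, -11/2]
3 nonzero rows, so the 3 vectors span a space of dimension 3.
Since 3 = 3, the vectors are linearly independent.

yes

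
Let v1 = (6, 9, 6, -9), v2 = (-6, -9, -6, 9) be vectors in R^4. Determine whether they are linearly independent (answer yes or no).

no

Form the matrix with these vectors as rows and row reduce.
R2 ← R2 + R1: [0, 0, 0, 0]
1 nonzero row, so the 2 vectors span a space of dimension 1.
Since 1 < 2, the vectors are linearly dependent.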